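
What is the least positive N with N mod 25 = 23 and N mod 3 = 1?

x ≡ 1 (mod 3) gives x ∈ {1, 4, 7, 10, 13, 16, 19, 22, …}.
The first of these with x mod 25 = 23 is 73.

73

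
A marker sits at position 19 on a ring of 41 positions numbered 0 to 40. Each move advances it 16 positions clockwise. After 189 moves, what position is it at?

189·16 = 3024.
3024 mod 41 = 31 (since 73·41 = 2993).
(19 + 31) mod 41 = 9.

9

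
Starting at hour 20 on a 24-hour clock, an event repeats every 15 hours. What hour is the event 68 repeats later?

68·15 = 1020.
1020 = 42·24 + 12, so 1020 mod 24 = 12.
(20 + 12) mod 24 = 8.

8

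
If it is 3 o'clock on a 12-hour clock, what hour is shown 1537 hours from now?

4

1537 = 128·12 + 1, so 1537 mod 12 = 1.
3 + 1 → 4 on a 12-hour dial.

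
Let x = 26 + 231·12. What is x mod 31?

8

231·12 = 2772.
Dividing 2772 by 31 gives quotient 89 and remainder 13.
(26 + 13) mod 31 = 8.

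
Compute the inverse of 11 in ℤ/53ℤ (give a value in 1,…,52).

29

11·29 = 319 = 6·53 + 1, so 11⁻¹ ≡ 29 (mod 53).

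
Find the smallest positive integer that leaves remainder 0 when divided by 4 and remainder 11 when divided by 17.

28

Since 17·1 ≡ 1 (mod 4), take x = 11 + 17·((0−11)·1 mod 4) = 11 + 17·1 = 28.
Check: 28 mod 4 = 0, 28 mod 17 = 11.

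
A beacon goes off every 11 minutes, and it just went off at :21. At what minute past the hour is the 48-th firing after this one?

48·11 = 528.
528 = 8·60 + 48, so 528 mod 60 = 48.
(21 + 48) mod 60 = 9.

9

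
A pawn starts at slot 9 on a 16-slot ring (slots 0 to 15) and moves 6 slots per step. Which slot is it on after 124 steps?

124·6 = 744.
744 = 46·16 + 8, so 744 mod 16 = 8.
(9 + 8) mod 16 = 1.

1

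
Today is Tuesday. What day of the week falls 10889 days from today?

10889 = 1555·7 + 4, so 10889 mod 7 = 4.
Tuesday + 4 days → Saturday.

Saturday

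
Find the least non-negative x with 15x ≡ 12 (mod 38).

15⁻¹ ≡ 33 (mod 38) because 15·33 = 495 = 13·38 + 1.
Multiplying both sides by 33: x ≡ 33·12 = 396 ≡ 16 (mod 38).
Check: 15·16 = 240 = 6·38 + 12.

16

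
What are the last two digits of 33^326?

69

By repeated squaring mod 100: 33^1≡33, 33^2≡89, 33^4≡21, 33^8≡41, 33^16≡81, 33^32≡61, 33^64≡21, 33^128≡41, 33^256≡81.
326 = 2 + 4 + 64 + 256, so 33^326 ≡ 89·21·21·81 ≡ 69 (mod 100).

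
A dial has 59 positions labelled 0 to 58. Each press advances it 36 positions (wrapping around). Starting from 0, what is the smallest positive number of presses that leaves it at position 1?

36·41 = 1476 = 25·59 + 1, so 36⁻¹ ≡ 41 (mod 59).

41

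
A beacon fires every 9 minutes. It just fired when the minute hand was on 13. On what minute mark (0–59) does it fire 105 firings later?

58

105·9 = 945.
945 mod 60 = 45 (since 15·60 = 900).
(13 + 45) mod 60 = 58.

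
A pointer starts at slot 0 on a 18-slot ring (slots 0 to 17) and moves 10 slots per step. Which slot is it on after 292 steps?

4

292·10 = 2920.
Dividing 2920 by 18 gives quotient 162 and remainder 4.
(0 + 4) mod 18 = 4.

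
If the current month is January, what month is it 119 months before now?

February

119 mod 12 = 11 (since 9·12 = 108).
January − 11 months → February.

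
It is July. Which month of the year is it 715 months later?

Dividing 715 by 12 gives quotient 59 and remainder 7.
July + 7 months → February.

February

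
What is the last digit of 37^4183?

3

Last digits of 7^n: 7, 9, 3, 1 (period 4).
4183 leaves remainder 3 on division by 4, so 37^4183 ends in 3.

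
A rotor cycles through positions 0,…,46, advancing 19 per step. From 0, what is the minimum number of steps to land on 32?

The inverse of 19 mod 47 is 5 (since 19·5 = 95 ≡ 1).
Multiplying both sides by 5: x ≡ 5·32 = 160 ≡ 19 (mod 47).

19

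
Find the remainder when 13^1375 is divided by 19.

By repeated squaring mod 19: 13^1≡13, 13^2≡17, 13^4≡4, 13^8≡16, 13^16≡9, 13^32≡5, 13^64≡6, 13^128≡17, 13^256≡4, 13^512≡16, 13^1024≡9.
1375 = 1 + 2 + 4 + 8 + 16 + 64 + 256 + 1024, so 13^1375 ≡ 13·17·4·16·9·6·4·9 ≡ 10 (mod 19).

10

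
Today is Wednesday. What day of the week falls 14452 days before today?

Saturday

Dividing 14452 by 7 gives quotient 2064 and remainder 4.
Wednesday − 4 days → Saturday.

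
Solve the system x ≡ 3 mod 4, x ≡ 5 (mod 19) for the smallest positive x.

43

x ≡ 3 (mod 4) gives x ∈ {3, 7, 11, 15, 19, 23, 27, 31, …}.
The first of these with x mod 19 = 5 is 43.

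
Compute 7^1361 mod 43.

Successive squares of 7 mod 43: 7^1≡7, 7^2≡6, 7^4≡36, 7^8≡6, 7^16≡36, 7^32≡6, 7^64≡36, 7^128≡6, 7^256≡36, 7^512≡6, 7^1024≡36.
Since 1361 = 1 + 16 + 64 + 256 + 1024 in binary, 7^1361 ≡ 7·36·36·36·36 ≡ 37 (mod 43).

37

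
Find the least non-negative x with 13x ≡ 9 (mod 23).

6

The inverse of 13 mod 23 is 16 (since 13·16 = 208 ≡ 1).
So x ≡ 16·9 = 144 ≡ 6 (mod 23).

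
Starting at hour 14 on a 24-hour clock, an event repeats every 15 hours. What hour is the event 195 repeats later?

195·15 = 2925.
Dividing 2925 by 24 gives quotient 121 and remainder 21.
(14 + 21) mod 24 = 11.

11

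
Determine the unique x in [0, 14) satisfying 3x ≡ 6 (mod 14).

2

The inverse of 3 mod 14 is 5 (since 3·5 = 15 ≡ 1).
Multiplying both sides by 5: x ≡ 5·6 = 30 ≡ 2 (mod 14).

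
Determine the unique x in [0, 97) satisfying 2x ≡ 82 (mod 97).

41

2⁻¹ ≡ 49 (mod 97) because 2·49 = 98 = 1·97 + 1.
So x ≡ 49·82 = 4018 ≡ 41 (mod 97).
Check: 2·41 = 82 = 0·97 + 82.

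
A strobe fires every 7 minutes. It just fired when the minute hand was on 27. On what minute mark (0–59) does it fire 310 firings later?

37

310·7 = 2170.
2170 − 36·60 = 10, so 2170 ≡ 10 (mod 60).
(27 + 10) mod 60 = 37.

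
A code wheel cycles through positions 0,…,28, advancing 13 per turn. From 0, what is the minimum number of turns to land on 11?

13⁻¹ ≡ 9 (mod 29) because 13·9 = 117 = 4·29 + 1.
So x ≡ 9·11 = 99 ≡ 12 (mod 29).
Check: 13·12 = 156 = 5·29 + 11.

12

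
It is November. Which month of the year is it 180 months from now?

November

180 − 15·12 = 0, so 180 ≡ 0 (mod 12).
November + 0 months → November.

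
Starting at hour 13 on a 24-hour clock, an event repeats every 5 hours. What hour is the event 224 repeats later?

5

224·5 = 1120.
1120 mod 24 = 16 (since 46·24 = 1104).
(13 + 16) mod 24 = 5.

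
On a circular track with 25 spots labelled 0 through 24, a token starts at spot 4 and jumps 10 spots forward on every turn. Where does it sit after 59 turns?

59·10 = 590.
590 = 23·25 + 15, so 590 mod 25 = 15.
(4 + 15) mod 25 = 19.

19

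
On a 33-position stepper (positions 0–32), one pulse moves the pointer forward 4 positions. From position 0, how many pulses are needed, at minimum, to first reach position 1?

25

33 = 8·4 + 1
4 = 4·1 + 0
Back-substituting gives 4·25 ≡ 1 (mod 33).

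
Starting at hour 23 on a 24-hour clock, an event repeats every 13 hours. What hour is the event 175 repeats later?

175·13 = 2275.
2275 − 94·24 = 19, so 2275 ≡ 19 (mod 24).
(23 + 19) mod 24 = 18.

18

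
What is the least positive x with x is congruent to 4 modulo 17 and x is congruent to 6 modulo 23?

259

x ≡ 4 (mod 17) gives x ∈ {4, 21, 38, 55, 72, 89, 106, 123, …}.
The first of these with x mod 23 = 6 is 259.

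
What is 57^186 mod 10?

9

The units digit of 57^n cycles with period 4: 7, 9, 3, 1, …
186 mod 4 = 2, so the last digit matches 7^2 = 9.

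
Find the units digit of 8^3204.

The units digit of 8^n cycles with period 4: 8, 4, 2, 6, …
3204 leaves remainder 0 on division by 4, so 8^3204 ends in 6.

6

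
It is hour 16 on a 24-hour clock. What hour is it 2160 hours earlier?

2160 = 90·24 + 0, so 2160 mod 24 = 0.
(16 − 0) mod 24 = 16.

16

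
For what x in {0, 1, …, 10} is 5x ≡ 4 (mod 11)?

3

5⁻¹ ≡ 9 (mod 11) because 5·9 = 45 = 4·11 + 1.
Multiplying both sides by 9: x ≡ 9·4 = 36 ≡ 3 (mod 11).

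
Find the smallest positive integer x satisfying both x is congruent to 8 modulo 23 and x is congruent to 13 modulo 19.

Since 19·17 ≡ 1 (mod 23), take x = 13 + 19·((8−13)·17 mod 23) = 13 + 19·7 = 146.
Check: 146 mod 23 = 8, 146 mod 19 = 13.

146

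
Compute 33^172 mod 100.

61

Successive squares of 33 mod 100: 33^1≡33, 33^2≡89, 33^4≡21, 33^8≡41, 33^16≡81, 33^32≡61, 33^64≡21, 33^128≡41.
172 = 4 + 8 + 32 + 128, so 33^172 ≡ 21·41·61·41 ≡ 61 (mod 100).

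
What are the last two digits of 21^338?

By repeated squaring mod 100: 21^1≡21, 21^2≡41, 21^4≡81, 21^8≡61, 21^16≡21, 21^32≡41, 21^64≡81, 21^128≡61, 21^256≡21.
Since 338 = 2 + 16 + 64 + 256 in binary, 21^338 ≡ 41·21·81·21 ≡ 61 (mod 100).

61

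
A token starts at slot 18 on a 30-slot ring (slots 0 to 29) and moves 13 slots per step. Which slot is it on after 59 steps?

59·13 = 767.
767 − 25·30 = 17, so 767 ≡ 17 (mod 30).
(18 + 17) mod 30 = 5.

5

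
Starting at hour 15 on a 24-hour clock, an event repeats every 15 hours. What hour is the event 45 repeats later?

18

45·15 = 675.
675 mod 24 = 3 (since 28·24 = 672).
(15 + 3) mod 24 = 18.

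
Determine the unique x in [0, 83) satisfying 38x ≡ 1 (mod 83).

The inverse of 38 mod 83 is 59 (since 38·59 = 2242 ≡ 1).
Multiplying both sides by 59: x ≡ 59·1 = 59 ≡ 59 (mod 83).
Check: 38·59 = 2242 = 27·83 + 1.

59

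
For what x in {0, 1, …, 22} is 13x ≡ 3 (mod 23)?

2

The inverse of 13 mod 23 is 16 (since 13·16 = 208 ≡ 1).
Multiplying both sides by 16: x ≡ 16·3 = 48 ≡ 2 (mod 23).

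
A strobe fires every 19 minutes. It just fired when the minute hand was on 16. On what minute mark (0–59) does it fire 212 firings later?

24

212·19 = 4028.
4028 − 67·60 = 8, so 4028 ≡ 8 (mod 60).
(16 + 8) mod 60 = 24.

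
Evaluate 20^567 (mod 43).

By repeated squaring mod 43: 20^1≡20, 20^2≡13, 20^4≡40, 20^8≡9, 20^16≡38, 20^32≡25, 20^64≡23, 20^128≡13, 20^256≡40, 20^512≡9.
Since 567 = 1 + 2 + 4 + 16 + 32 + 512 in binary, 20^567 ≡ 20·13·40·38·25·9 ≡ 42 (mod 43).

42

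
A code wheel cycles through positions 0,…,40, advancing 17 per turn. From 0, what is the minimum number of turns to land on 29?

The inverse of 17 mod 41 is 29 (since 17·29 = 493 ≡ 1).
Multiplying both sides by 29: x ≡ 29·29 = 841 ≡ 21 (mod 41).
Check: 17·21 = 357 = 8·41 + 29.

21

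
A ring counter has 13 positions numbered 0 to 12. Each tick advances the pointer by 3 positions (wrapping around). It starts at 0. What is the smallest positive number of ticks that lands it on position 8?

7

3⁻¹ ≡ 9 (mod 13) because 3·9 = 27 = 2·13 + 1.
Multiplying both sides by 9: x ≡ 9·8 = 72 ≡ 7 (mod 13).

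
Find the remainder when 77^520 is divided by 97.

Square-and-reduce mod 97: 77^1≡77, 77^2≡12, 77^4≡47, 77^8≡75, 77^16≡96, 77^32≡1, 77^64≡1, 77^128≡1, 77^256≡1, 77^512≡1.
520 = 8 + 512, so 77^520 ≡ 75·1 ≡ 75 (mod 97).

75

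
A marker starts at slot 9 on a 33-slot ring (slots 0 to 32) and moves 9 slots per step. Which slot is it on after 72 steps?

30

72·9 = 648.
Dividing 648 by 33 gives quotient 19 and remainder 21.
(9 + 21) mod 33 = 30.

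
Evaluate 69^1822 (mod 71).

4

Square-and-reduce mod 71: 69^1≡69, 69^2≡4, 69^4≡16, 69^8≡43, 69^16≡3, 69^32≡9, 69^64≡10, 69^128≡29, 69^256≡60, 69^512≡50, 69^1024≡15.
1822 = 2 + 4 + 8 + 16 + 256 + 512 + 1024, so 69^1822 ≡ 4·16·43·3·60·50·15 ≡ 4 (mod 71).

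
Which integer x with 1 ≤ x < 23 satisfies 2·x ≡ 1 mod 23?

2·12 = 24 = 1·23 + 1, so 2⁻¹ ≡ 12 (mod 23).

12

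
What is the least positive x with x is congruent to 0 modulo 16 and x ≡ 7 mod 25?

32

x ≡ 0 (mod 16) gives x ∈ {0, 16, 32}.
The first of these with x mod 25 = 7 is 32.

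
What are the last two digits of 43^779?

07

Square-and-reduce mod 100: 43^1≡43, 43^2≡49, 43^4≡1, 43^8≡1, 43^16≡1, 43^32≡1, 43^64≡1, 43^128≡1, 43^256≡1, 43^512≡1.
779 = 1 + 2 + 8 + 256 + 512, so 43^779 ≡ 43·49·1·1·1 ≡ 7 (mod 100).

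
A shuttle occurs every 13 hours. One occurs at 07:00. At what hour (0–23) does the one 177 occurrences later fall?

177·13 = 2301.
2301 = 95·24 + 21, so 2301 mod 24 = 21.
(7 + 21) mod 24 = 4.

4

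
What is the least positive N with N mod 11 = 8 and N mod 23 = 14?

Since 23·1 ≡ 1 (mod 11), take x = 14 + 23·((8−14)·1 mod 11) = 14 + 23·5 = 129.
Check: 129 mod 11 = 8, 129 mod 23 = 14.

129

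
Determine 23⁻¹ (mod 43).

23·15 = 345 = 8·43 + 1, so 23⁻¹ ≡ 15 (mod 43).

15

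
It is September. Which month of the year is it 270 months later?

March

270 mod 12 = 6 (since 22·12 = 264).
September + 6 months → March.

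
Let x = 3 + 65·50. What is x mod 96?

65·50 = 3250.
3250 − 33·96 = 82, so 3250 ≡ 82 (mod 96).
(3 + 82) mod 96 = 85.

85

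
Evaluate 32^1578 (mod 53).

38

By repeated squaring mod 53: 32^1≡32, 32^2≡17, 32^4≡24, 32^8≡46, 32^16≡49, 32^32≡16, 32^64≡44, 32^128≡28, 32^256≡42, 32^512≡15, 32^1024≡13.
Since 1578 = 2 + 8 + 32 + 512 + 1024 in binary, 32^1578 ≡ 17·46·16·15·13 ≡ 38 (mod 53).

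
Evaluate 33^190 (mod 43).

10

Square-and-reduce mod 43: 33^1≡33, 33^2≡14, 33^4≡24, 33^8≡17, 33^16≡31, 33^32≡15, 33^64≡10, 33^128≡14.
190 = 2 + 4 + 8 + 16 + 32 + 128, so 33^190 ≡ 14·24·17·31·15·14 ≡ 10 (mod 43).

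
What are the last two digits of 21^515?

01

Successive squares of 21 mod 100: 21^1≡21, 21^2≡41, 21^4≡81, 21^8≡61, 21^16≡21, 21^32≡41, 21^64≡81, 21^128≡61, 21^256≡21, 21^512≡41.
515 = 1 + 2 + 512, so 21^515 ≡ 21·41·41 ≡ 1 (mod 100).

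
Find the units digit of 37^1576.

Last digits of 7^n: 7, 9, 3, 1 (period 4).
1576 leaves remainder 0 on division by 4, so 37^1576 ends in 1.

1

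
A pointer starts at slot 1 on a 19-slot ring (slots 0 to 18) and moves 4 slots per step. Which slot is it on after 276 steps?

3

276·4 = 1104.
Dividing 1104 by 19 gives quotient 58 and remainder 2.
(1 + 2) mod 19 = 3.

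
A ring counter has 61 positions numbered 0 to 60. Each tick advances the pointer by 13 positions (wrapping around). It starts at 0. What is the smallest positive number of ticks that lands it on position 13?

The inverse of 13 mod 61 is 47 (since 13·47 = 611 ≡ 1).
Multiplying both sides by 47: x ≡ 47·13 = 611 ≡ 1 (mod 61).

1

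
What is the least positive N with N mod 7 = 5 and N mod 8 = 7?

x ≡ 5 (mod 7) gives x ∈ {5, 12, 19, 26, 33, 40, 47}.
The first of these with x mod 8 = 7 is 47.

47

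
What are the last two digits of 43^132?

01

Successive squares of 43 mod 100: 43^1≡43, 43^2≡49, 43^4≡1, 43^8≡1, 43^16≡1, 43^32≡1, 43^64≡1, 43^128≡1.
Since 132 = 4 + 128 in binary, 43^132 ≡ 1·1 ≡ 1 (mod 100).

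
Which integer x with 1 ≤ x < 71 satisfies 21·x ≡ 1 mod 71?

71 = 3·21 + 8
21 = 2·8 + 5
8 = 1·5 + 3
5 = 1·3 + 2
3 = 1·2 + 1
2 = 2·1 + 0
Back-substituting gives 21·44 ≡ 1 (mod 71).

44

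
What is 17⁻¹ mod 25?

17·3 = 51 = 2·25 + 1, so 17⁻¹ ≡ 3 (mod 25).

3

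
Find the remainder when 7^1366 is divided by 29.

Successive squares of 7 mod 29: 7^1≡7, 7^2≡20, 7^4≡23, 7^8≡7, 7^16≡20, 7^32≡23, 7^64≡7, 7^128≡20, 7^256≡23, 7^512≡7, 7^1024≡20.
Since 1366 = 2 + 4 + 16 + 64 + 256 + 1024 in binary, 7^1366 ≡ 20·23·20·7·23·20 ≡ 7 (mod 29).

7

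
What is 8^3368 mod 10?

6

The units digit of 8^n cycles with period 4: 8, 4, 2, 6, …
3368 leaves remainder 0 on division by 4, so 8^3368 ends in 6.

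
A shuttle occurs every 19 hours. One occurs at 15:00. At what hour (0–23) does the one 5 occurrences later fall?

14

5·19 = 95.
95 = 3·24 + 23, so 95 mod 24 = 23.
(15 + 23) mod 24 = 14.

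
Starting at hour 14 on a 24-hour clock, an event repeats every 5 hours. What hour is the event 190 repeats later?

4

190·5 = 950.
950 − 39·24 = 14, so 950 ≡ 14 (mod 24).
(14 + 14) mod 24 = 4.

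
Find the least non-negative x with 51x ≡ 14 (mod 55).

51⁻¹ ≡ 41 (mod 55) because 51·41 = 2091 = 38·55 + 1.
So x ≡ 41·14 = 574 ≡ 24 (mod 55).

24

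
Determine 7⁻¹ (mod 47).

7·27 = 189 = 4·47 + 1, so 7⁻¹ ≡ 27 (mod 47).

27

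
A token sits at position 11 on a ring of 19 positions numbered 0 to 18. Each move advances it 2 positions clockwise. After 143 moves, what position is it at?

12

143·2 = 286.
286 mod 19 = 1 (since 15·19 = 285).
(11 + 1) mod 19 = 12.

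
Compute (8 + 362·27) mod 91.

362·27 = 9774.
9774 = 107·91 + 37, so 9774 mod 91 = 37.
(8 + 37) mod 91 = 45.

45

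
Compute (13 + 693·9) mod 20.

693·9 = 6237.
6237 mod 20 = 17 (since 311·20 = 6220).
(13 + 17) mod 20 = 10.

10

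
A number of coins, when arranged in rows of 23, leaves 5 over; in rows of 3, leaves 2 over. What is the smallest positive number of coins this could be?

5

x ≡ 2 (mod 3) gives x ∈ {2, 5}.
The first of these with x mod 23 = 5 is 5.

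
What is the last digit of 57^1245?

7

Powers of 7 mod 10 repeat with period 4: 7, 9, 3, 1.
1245 leaves remainder 1 on division by 4, so 57^1245 ends in 7.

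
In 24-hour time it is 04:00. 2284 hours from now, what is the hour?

8

Dividing 2284 by 24 gives quotient 95 and remainder 4.
(4 + 4) mod 24 = 8.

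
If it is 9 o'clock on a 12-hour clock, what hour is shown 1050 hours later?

Dividing 1050 by 12 gives quotient 87 and remainder 6.
9 + 6 → 3 on a 12-hour dial.

3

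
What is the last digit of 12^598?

4

Powers of 2 mod 10 repeat with period 4: 2, 4, 8, 6.
598 leaves remainder 2 on division by 4, so 12^598 ends in 4.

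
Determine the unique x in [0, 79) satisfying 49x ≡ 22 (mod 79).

73

The inverse of 49 mod 79 is 50 (since 49·50 = 2450 ≡ 1).
Multiplying both sides by 50: x ≡ 50·22 = 1100 ≡ 73 (mod 79).
Check: 49·73 = 3577 = 45·79 + 22.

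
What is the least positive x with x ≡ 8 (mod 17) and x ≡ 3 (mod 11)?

Since 11·14 ≡ 1 (mod 17), take x = 3 + 11·((8−3)·14 mod 17) = 3 + 11·2 = 25.
Check: 25 mod 17 = 8, 25 mod 11 = 3.

25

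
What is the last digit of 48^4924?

The units digit of 48^n cycles with period 4: 8, 4, 2, 6, …
4924 leaves remainder 0 on division by 4, so 48^4924 ends in 6.

6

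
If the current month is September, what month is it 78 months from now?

78 − 6·12 = 6, so 78 ≡ 6 (mod 12).
September + 6 months → March.

March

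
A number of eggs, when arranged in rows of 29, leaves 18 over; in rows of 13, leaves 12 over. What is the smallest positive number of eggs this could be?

Since 13·9 ≡ 1 (mod 29), take x = 12 + 13·((18−12)·9 mod 29) = 12 + 13·25 = 337.
Check: 337 mod 29 = 18, 337 mod 13 = 12.

337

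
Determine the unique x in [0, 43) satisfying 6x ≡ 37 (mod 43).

42

The inverse of 6 mod 43 is 36 (since 6·36 = 216 ≡ 1).
So x ≡ 36·37 = 1332 ≡ 42 (mod 43).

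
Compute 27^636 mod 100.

61

Square-and-reduce mod 100: 27^1≡27, 27^2≡29, 27^4≡41, 27^8≡81, 27^16≡61, 27^32≡21, 27^64≡41, 27^128≡81, 27^256≡61, 27^512≡21.
Since 636 = 4 + 8 + 16 + 32 + 64 + 512 in binary, 27^636 ≡ 41·81·61·21·41·21 ≡ 61 (mod 100).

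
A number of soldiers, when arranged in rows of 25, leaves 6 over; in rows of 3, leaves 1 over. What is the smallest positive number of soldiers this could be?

Since 3·17 ≡ 1 (mod 25), take x = 1 + 3·((6−1)·17 mod 25) = 1 + 3·10 = 31.
Check: 31 mod 25 = 6, 31 mod 3 = 1.

31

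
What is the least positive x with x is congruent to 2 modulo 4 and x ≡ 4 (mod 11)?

26

x ≡ 2 (mod 4) gives x ∈ {2, 6, 10, 14, 18, 22, 26}.
The first of these with x mod 11 = 4 is 26.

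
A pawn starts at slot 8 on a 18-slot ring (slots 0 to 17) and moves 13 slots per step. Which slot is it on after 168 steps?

168·13 = 2184.
2184 − 121·18 = 6, so 2184 ≡ 6 (mod 18).
(8 + 6) mod 18 = 14.

14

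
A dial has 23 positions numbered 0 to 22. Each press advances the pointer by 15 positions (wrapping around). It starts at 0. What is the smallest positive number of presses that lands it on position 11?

The inverse of 15 mod 23 is 20 (since 15·20 = 300 ≡ 1).
So x ≡ 20·11 = 220 ≡ 13 (mod 23).

13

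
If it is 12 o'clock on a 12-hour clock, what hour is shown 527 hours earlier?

Dividing 527 by 12 gives quotient 43 and remainder 11.
12 − 11 → 1 on a 12-hour dial.

1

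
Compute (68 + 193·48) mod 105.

193·48 = 9264.
Dividing 9264 by 105 gives quotient 88 and remainder 24.
(68 + 24) mod 105 = 92.

92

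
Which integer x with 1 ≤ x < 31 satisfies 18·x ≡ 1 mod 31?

19

31 = 1·18 + 13
18 = 1·13 + 5
13 = 2·5 + 3
5 = 1·3 + 2
3 = 1·2 + 1
2 = 2·1 + 0
Back-substituting gives 18·19 ≡ 1 (mod 31).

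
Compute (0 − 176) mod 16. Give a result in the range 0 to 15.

0

Dividing 176 by 16 gives quotient 11 and remainder 0.
(0 − 0) mod 16 = 0.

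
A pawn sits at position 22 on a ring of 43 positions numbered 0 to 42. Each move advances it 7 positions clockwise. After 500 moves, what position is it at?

39

500·7 = 3500.
Dividing 3500 by 43 gives quotient 81 and remainder 17.
(22 + 17) mod 43 = 39.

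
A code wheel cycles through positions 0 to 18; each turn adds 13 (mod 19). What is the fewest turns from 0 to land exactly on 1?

3

19 = 1·13 + 6
13 = 2·6 + 1
6 = 6·1 + 0
Back-substituting gives 13·3 ≡ 1 (mod 19).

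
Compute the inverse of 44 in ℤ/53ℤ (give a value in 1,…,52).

53 = 1·44 + 9
44 = 4·9 + 8
9 = 1·8 + 1
8 = 8·1 + 0
Back-substituting gives 44·47 ≡ 1 (mod 53).

47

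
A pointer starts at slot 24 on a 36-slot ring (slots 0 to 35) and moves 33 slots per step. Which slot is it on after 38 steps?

38·33 = 1254.
Dividing 1254 by 36 gives quotient 34 and remainder 30.
(24 + 30) mod 36 = 18.

18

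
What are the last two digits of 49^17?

49

Square-and-reduce mod 100: 49^1≡49, 49^2≡1, 49^4≡1, 49^8≡1, 49^16≡1.
17 = 1 + 16, so 49^17 ≡ 49·1 ≡ 49 (mod 100).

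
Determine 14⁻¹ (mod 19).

19 = 1·14 + 5
14 = 2·5 + 4
5 = 1·4 + 1
4 = 4·1 + 0
Back-substituting gives 14·15 ≡ 1 (mod 19).

15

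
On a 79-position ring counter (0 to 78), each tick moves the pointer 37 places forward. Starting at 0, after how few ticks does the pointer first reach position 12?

37⁻¹ ≡ 47 (mod 79) because 37·47 = 1739 = 22·79 + 1.
So x ≡ 47·12 = 564 ≡ 11 (mod 79).
Check: 37·11 = 407 = 5·79 + 12.

11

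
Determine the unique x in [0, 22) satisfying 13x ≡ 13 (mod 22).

1

13⁻¹ ≡ 17 (mod 22) because 13·17 = 221 = 10·22 + 1.
Multiplying both sides by 17: x ≡ 17·13 = 221 ≡ 1 (mod 22).
Check: 13·1 = 13 = 0·22 + 13.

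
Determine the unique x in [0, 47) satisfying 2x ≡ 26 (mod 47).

The inverse of 2 mod 47 is 24 (since 2·24 = 48 ≡ 1).
Multiplying both sides by 24: x ≡ 24·26 = 624 ≡ 13 (mod 47).
Check: 2·13 = 26 = 0·47 + 26.

13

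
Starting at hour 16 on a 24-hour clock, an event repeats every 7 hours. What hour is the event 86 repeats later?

18

86·7 = 602.
Dividing 602 by 24 gives quotient 25 and remainder 2.
(16 + 2) mod 24 = 18.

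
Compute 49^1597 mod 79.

51

Successive squares of 49 mod 79: 49^1≡49, 49^2≡31, 49^4≡13, 49^8≡11, 49^16≡42, 49^32≡26, 49^64≡44, 49^128≡40, 49^256≡20, 49^512≡5, 49^1024≡25.
1597 = 1 + 4 + 8 + 16 + 32 + 512 + 1024, so 49^1597 ≡ 49·13·11·42·26·5·25 ≡ 51 (mod 79).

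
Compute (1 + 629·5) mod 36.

629·5 = 3145.
Dividing 3145 by 36 gives quotient 87 and remainder 13.
(1 + 13) mod 36 = 14.

14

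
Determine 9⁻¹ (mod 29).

13

9·13 = 117 = 4·29 + 1, so 9⁻¹ ≡ 13 (mod 29).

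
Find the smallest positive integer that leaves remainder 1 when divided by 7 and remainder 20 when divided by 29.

Since 29·1 ≡ 1 (mod 7), take x = 20 + 29·((1−20)·1 mod 7) = 20 + 29·2 = 78.
Check: 78 mod 7 = 1, 78 mod 29 = 20.

78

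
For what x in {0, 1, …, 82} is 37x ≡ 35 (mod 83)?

37⁻¹ ≡ 9 (mod 83) because 37·9 = 333 = 4·83 + 1.
Multiplying both sides by 9: x ≡ 9·35 = 315 ≡ 66 (mod 83).
Check: 37·66 = 2442 = 29·83 + 35.

66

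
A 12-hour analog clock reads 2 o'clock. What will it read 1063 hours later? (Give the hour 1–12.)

1063 − 88·12 = 7, so 1063 ≡ 7 (mod 12).
2 + 7 → 9 on a 12-hour dial.

9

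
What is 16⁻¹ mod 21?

21 = 1·16 + 5
16 = 3·5 + 1
5 = 5·1 + 0
Back-substituting gives 16·4 ≡ 1 (mod 21).

4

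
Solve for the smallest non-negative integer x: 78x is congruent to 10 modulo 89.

78⁻¹ ≡ 8 (mod 89) because 78·8 = 624 = 7·89 + 1.
Multiplying both sides by 8: x ≡ 8·10 = 80 ≡ 80 (mod 89).

80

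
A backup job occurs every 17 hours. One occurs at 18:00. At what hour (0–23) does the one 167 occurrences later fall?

1

167·17 = 2839.
2839 mod 24 = 7 (since 118·24 = 2832).
(18 + 7) mod 24 = 1.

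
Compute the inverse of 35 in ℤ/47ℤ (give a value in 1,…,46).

43

47 = 1·35 + 12
35 = 2·12 + 11
12 = 1·11 + 1
11 = 11·1 + 0
Back-substituting gives 35·43 ≡ 1 (mod 47).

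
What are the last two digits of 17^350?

By repeated squaring mod 100: 17^1≡17, 17^2≡89, 17^4≡21, 17^8≡41, 17^16≡81, 17^32≡61, 17^64≡21, 17^128≡41, 17^256≡81.
Since 350 = 2 + 4 + 8 + 16 + 64 + 256 in binary, 17^350 ≡ 89·21·41·81·21·81 ≡ 49 (mod 100).

49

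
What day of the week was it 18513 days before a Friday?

Sunday

Dividing 18513 by 7 gives quotient 2644 and remainder 5.
Friday − 5 days → Sunday.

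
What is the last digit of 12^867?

The units digit of 12^n cycles with period 4: 2, 4, 8, 6, …
867 leaves remainder 3 on division by 4, so 12^867 ends in 8.

8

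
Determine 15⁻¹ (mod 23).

20

15·20 = 300 = 13·23 + 1, so 15⁻¹ ≡ 20 (mod 23).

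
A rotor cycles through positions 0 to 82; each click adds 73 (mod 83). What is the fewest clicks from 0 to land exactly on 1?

83 = 1·73 + 10
73 = 7·10 + 3
10 = 3·3 + 1
3 = 3·1 + 0
Back-substituting gives 73·58 ≡ 1 (mod 83).

58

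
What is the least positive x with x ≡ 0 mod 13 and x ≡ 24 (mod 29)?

Since 29·9 ≡ 1 (mod 13), take x = 24 + 29·((0−24)·9 mod 13) = 24 + 29·5 = 169.
Check: 169 mod 13 = 0, 169 mod 29 = 24.

169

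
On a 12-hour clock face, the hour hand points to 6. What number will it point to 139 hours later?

139 mod 12 = 7 (since 11·12 = 132).
6 + 7 → 1 on a 12-hour dial.

1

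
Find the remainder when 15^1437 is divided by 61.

Square-and-reduce mod 61: 15^1≡15, 15^2≡42, 15^4≡56, 15^8≡25, 15^16≡15, 15^32≡42, 15^64≡56, 15^128≡25, 15^256≡15, 15^512≡42, 15^1024≡56.
1437 = 1 + 4 + 8 + 16 + 128 + 256 + 1024, so 15^1437 ≡ 15·56·25·15·25·15·56 ≡ 58 (mod 61).

58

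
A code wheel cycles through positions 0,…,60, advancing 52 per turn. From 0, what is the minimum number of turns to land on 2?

The inverse of 52 mod 61 is 27 (since 52·27 = 1404 ≡ 1).
Multiplying both sides by 27: x ≡ 27·2 = 54 ≡ 54 (mod 61).
Check: 52·54 = 2808 = 46·61 + 2.

54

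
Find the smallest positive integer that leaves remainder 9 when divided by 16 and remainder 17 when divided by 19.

x ≡ 9 (mod 16) gives x ∈ {9, 25, 41, 57, 73, 89, 105, 121, …}.
The first of these with x mod 19 = 17 is 169.

169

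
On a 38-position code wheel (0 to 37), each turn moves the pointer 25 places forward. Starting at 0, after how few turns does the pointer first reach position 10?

8

The inverse of 25 mod 38 is 35 (since 25·35 = 875 ≡ 1).
Multiplying both sides by 35: x ≡ 35·10 = 350 ≡ 8 (mod 38).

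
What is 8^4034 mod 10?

The units digit of 8^n cycles with period 4: 8, 4, 2, 6, …
4034 mod 4 = 2, so the last digit matches 8^2 = 4.

4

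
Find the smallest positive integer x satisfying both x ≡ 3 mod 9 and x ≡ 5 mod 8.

Since 8·8 ≡ 1 (mod 9), take x = 5 + 8·((3−5)·8 mod 9) = 5 + 8·2 = 21.
Check: 21 mod 9 = 3, 21 mod 8 = 5.

21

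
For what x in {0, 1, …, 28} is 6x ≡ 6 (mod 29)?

The inverse of 6 mod 29 is 5 (since 6·5 = 30 ≡ 1).
So x ≡ 5·6 = 30 ≡ 1 (mod 29).

1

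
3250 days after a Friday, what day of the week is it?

3250 mod 7 = 2 (since 464·7 = 3248).
Friday + 2 days → Sunday.

Sunday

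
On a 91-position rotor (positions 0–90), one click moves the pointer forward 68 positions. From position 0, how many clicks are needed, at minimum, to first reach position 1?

91 = 1·68 + 23
68 = 2·23 + 22
23 = 1·22 + 1
22 = 22·1 + 0
Back-substituting gives 68·87 ≡ 1 (mod 91).

87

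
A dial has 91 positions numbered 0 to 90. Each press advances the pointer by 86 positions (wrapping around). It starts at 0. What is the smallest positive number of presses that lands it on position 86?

1

86⁻¹ ≡ 18 (mod 91) because 86·18 = 1548 = 17·91 + 1.
So x ≡ 18·86 = 1548 ≡ 1 (mod 91).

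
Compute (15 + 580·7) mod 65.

45

580·7 = 4060.
Dividing 4060 by 65 gives quotient 62 and remainder 30.
(15 + 30) mod 65 = 45.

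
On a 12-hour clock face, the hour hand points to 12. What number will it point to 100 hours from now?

4

100 mod 12 = 4 (since 8·12 = 96).
12 + 4 → 4 on a 12-hour dial.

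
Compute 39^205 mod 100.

99

Square-and-reduce mod 100: 39^1≡39, 39^2≡21, 39^4≡41, 39^8≡81, 39^16≡61, 39^32≡21, 39^64≡41, 39^128≡81.
Since 205 = 1 + 4 + 8 + 64 + 128 in binary, 39^205 ≡ 39·41·81·41·81 ≡ 99 (mod 100).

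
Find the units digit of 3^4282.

Powers of 3 mod 10 repeat with period 4: 3, 9, 7, 1.
4282 leaves remainder 2 on division by 4, so 3^4282 ends in 9.

9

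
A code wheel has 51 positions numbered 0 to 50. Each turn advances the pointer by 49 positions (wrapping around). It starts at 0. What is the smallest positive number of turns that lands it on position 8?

The inverse of 49 mod 51 is 25 (since 49·25 = 1225 ≡ 1).
So x ≡ 25·8 = 200 ≡ 47 (mod 51).

47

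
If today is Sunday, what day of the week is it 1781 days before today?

Thursday

1781 = 254·7 + 3, so 1781 mod 7 = 3.
Sunday − 3 days → Thursday.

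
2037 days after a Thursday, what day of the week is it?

Thursday

2037 mod 7 = 0 (since 291·7 = 2037).
Thursday + 0 days → Thursday.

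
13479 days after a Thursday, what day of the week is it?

Dividing 13479 by 7 gives quotient 1925 and remainder 4.
Thursday + 4 days → Monday.

Monday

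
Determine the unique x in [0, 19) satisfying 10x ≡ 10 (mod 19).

The inverse of 10 mod 19 is 2 (since 10·2 = 20 ≡ 1).
Multiplying both sides by 2: x ≡ 2·10 = 20 ≡ 1 (mod 19).
Check: 10·1 = 10 = 0·19 + 10.

1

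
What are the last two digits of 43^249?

43

Square-and-reduce mod 100: 43^1≡43, 43^2≡49, 43^4≡1, 43^8≡1, 43^16≡1, 43^32≡1, 43^64≡1, 43^128≡1.
Since 249 = 1 + 8 + 16 + 32 + 64 + 128 in binary, 43^249 ≡ 43·1·1·1·1·1 ≡ 43 (mod 100).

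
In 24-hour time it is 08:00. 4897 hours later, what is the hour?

9

4897 − 204·24 = 1, so 4897 ≡ 1 (mod 24).
(8 + 1) mod 24 = 9.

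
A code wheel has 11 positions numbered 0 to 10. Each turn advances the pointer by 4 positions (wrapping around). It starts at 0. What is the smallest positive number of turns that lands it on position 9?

5

The inverse of 4 mod 11 is 3 (since 4·3 = 12 ≡ 1).
Multiplying both sides by 3: x ≡ 3·9 = 27 ≡ 5 (mod 11).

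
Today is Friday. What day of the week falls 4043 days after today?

Tuesday

4043 = 577·7 + 4, so 4043 mod 7 = 4.
Friday + 4 days → Tuesday.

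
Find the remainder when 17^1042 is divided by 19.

Square-and-reduce mod 19: 17^1≡17, 17^2≡4, 17^4≡16, 17^8≡9, 17^16≡5, 17^32≡6, 17^64≡17, 17^128≡4, 17^256≡16, 17^512≡9, 17^1024≡5.
1042 = 2 + 16 + 1024, so 17^1042 ≡ 4·5·5 ≡ 5 (mod 19).

5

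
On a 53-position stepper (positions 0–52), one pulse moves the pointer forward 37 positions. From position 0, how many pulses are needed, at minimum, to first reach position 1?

37·43 = 1591 = 30·53 + 1, so 37⁻¹ ≡ 43 (mod 53).

43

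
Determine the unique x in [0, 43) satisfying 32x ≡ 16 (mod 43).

32⁻¹ ≡ 39 (mod 43) because 32·39 = 1248 = 29·43 + 1.
Multiplying both sides by 39: x ≡ 39·16 = 624 ≡ 22 (mod 43).
Check: 32·22 = 704 = 16·43 + 16.

22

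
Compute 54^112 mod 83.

Square-and-reduce mod 83: 54^1≡54, 54^2≡11, 54^4≡38, 54^8≡33, 54^16≡10, 54^32≡17, 54^64≡40.
Since 112 = 16 + 32 + 64 in binary, 54^112 ≡ 10·17·40 ≡ 77 (mod 83).

77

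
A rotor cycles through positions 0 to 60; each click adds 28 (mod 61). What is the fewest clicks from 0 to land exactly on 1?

61 = 2·28 + 5
28 = 5·5 + 3
5 = 1·3 + 2
3 = 1·2 + 1
2 = 2·1 + 0
Back-substituting gives 28·24 ≡ 1 (mod 61).

24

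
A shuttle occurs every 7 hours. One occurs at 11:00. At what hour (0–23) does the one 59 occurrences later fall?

59·7 = 413.
413 = 17·24 + 5, so 413 mod 24 = 5.
(11 + 5) mod 24 = 16.

16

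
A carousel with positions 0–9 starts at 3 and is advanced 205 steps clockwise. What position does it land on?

Dividing 205 by 10 gives quotient 20 and remainder 5.
(3 + 5) mod 10 = 8.

8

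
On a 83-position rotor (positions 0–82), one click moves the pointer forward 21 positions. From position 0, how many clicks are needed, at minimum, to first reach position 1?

4

83 = 3·21 + 20
21 = 1·20 + 1
20 = 20·1 + 0
Back-substituting gives 21·4 ≡ 1 (mod 83).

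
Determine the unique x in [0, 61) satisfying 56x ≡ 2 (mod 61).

24

56⁻¹ ≡ 12 (mod 61) because 56·12 = 672 = 11·61 + 1.
So x ≡ 12·2 = 24 ≡ 24 (mod 61).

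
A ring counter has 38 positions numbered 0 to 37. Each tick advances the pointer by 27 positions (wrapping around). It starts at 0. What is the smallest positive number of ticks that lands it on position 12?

30

The inverse of 27 mod 38 is 31 (since 27·31 = 837 ≡ 1).
Multiplying both sides by 31: x ≡ 31·12 = 372 ≡ 30 (mod 38).
Check: 27·30 = 810 = 21·38 + 12.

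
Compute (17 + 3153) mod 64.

34

Dividing 3153 by 64 gives quotient 49 and remainder 17.
(17 + 17) mod 64 = 34.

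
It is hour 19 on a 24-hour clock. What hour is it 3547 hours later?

Dividing 3547 by 24 gives quotient 147 and remainder 19.
(19 + 19) mod 24 = 14.

14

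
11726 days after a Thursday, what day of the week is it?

Friday

11726 mod 7 = 1 (since 1675·7 = 11725).
Thursday + 1 day → Friday.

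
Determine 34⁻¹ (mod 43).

19

34·19 = 646 = 15·43 + 1, so 34⁻¹ ≡ 19 (mod 43).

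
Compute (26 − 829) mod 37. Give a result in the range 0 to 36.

829 − 22·37 = 15, so 829 ≡ 15 (mod 37).
(26 − 15) mod 37 = 11.

11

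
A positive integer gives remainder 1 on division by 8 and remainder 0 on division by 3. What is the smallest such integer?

x ≡ 0 (mod 3) gives x ∈ {0, 3, 6, 9}.
The first of these with x mod 8 = 1 is 9.

9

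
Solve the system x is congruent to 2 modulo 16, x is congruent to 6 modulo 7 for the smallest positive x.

x ≡ 6 (mod 7) gives x ∈ {6, 13, 20, 27, 34}.
The first of these with x mod 16 = 2 is 34.

34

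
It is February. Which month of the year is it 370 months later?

December

370 = 30·12 + 10, so 370 mod 12 = 10.
February + 10 months → December.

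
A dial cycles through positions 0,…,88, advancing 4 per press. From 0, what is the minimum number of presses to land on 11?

The inverse of 4 mod 89 is 67 (since 4·67 = 268 ≡ 1).
Multiplying both sides by 67: x ≡ 67·11 = 737 ≡ 25 (mod 89).

25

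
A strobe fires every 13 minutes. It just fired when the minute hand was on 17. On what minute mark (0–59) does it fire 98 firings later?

31

98·13 = 1274.
1274 = 21·60 + 14, so 1274 mod 60 = 14.
(17 + 14) mod 60 = 31.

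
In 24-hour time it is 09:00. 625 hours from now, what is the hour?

10

625 mod 24 = 1 (since 26·24 = 624).
(9 + 1) mod 24 = 10.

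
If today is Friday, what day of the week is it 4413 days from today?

Dividing 4413 by 7 gives quotient 630 and remainder 3.
Friday + 3 days → Monday.

Monday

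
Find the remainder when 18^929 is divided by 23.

3

Square-and-reduce mod 23: 18^1≡18, 18^2≡2, 18^4≡4, 18^8≡16, 18^16≡3, 18^32≡9, 18^64≡12, 18^128≡6, 18^256≡13, 18^512≡8.
929 = 1 + 32 + 128 + 256 + 512, so 18^929 ≡ 18·9·6·13·8 ≡ 3 (mod 23).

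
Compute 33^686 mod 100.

Square-and-reduce mod 100: 33^1≡33, 33^2≡89, 33^4≡21, 33^8≡41, 33^16≡81, 33^32≡61, 33^64≡21, 33^128≡41, 33^256≡81, 33^512≡61.
Since 686 = 2 + 4 + 8 + 32 + 128 + 512 in binary, 33^686 ≡ 89·21·41·61·41·61 ≡ 69 (mod 100).

69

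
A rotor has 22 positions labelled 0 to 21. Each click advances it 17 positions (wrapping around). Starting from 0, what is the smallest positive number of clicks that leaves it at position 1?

22 = 1·17 + 5
17 = 3·5 + 2
5 = 2·2 + 1
2 = 2·1 + 0
Back-substituting gives 17·13 ≡ 1 (mod 22).

13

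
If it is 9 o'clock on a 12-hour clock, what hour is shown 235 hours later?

4

235 − 19·12 = 7, so 235 ≡ 7 (mod 12).
9 + 7 → 4 on a 12-hour dial.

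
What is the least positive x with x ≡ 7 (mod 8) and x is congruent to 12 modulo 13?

103

x ≡ 7 (mod 8) gives x ∈ {7, 15, 23, 31, 39, 47, 55, 63, …}.
The first of these with x mod 13 = 12 is 103.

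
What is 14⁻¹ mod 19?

15

19 = 1·14 + 5
14 = 2·5 + 4
5 = 1·4 + 1
4 = 4·1 + 0
Back-substituting gives 14·15 ≡ 1 (mod 19).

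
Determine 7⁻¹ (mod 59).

59 = 8·7 + 3
7 = 2·3 + 1
3 = 3·1 + 0
Back-substituting gives 7·17 ≡ 1 (mod 59).

17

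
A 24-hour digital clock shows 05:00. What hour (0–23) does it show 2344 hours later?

21

2344 − 97·24 = 16, so 2344 ≡ 16 (mod 24).
(5 + 16) mod 24 = 21.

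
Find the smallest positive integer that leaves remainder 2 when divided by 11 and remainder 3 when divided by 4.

35

x ≡ 3 (mod 4) gives x ∈ {3, 7, 11, 15, 19, 23, 27, 31, …}.
The first of these with x mod 11 = 2 is 35.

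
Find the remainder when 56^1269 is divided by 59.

44

By repeated squaring mod 59: 56^1≡56, 56^2≡9, 56^4≡22, 56^8≡12, 56^16≡26, 56^32≡27, 56^64≡21, 56^128≡28, 56^256≡17, 56^512≡53, 56^1024≡36.
1269 = 1 + 4 + 16 + 32 + 64 + 128 + 1024, so 56^1269 ≡ 56·22·26·27·21·28·36 ≡ 44 (mod 59).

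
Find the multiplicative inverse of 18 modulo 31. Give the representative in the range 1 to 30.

18·19 = 342 = 11·31 + 1, so 18⁻¹ ≡ 19 (mod 31).

19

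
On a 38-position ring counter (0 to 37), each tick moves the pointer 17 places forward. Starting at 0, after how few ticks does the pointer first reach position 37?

29

The inverse of 17 mod 38 is 9 (since 17·9 = 153 ≡ 1).
So x ≡ 9·37 = 333 ≡ 29 (mod 38).
Check: 17·29 = 493 = 12·38 + 37.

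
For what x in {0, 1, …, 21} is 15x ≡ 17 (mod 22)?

The inverse of 15 mod 22 is 3 (since 15·3 = 45 ≡ 1).
So x ≡ 3·17 = 51 ≡ 7 (mod 22).

7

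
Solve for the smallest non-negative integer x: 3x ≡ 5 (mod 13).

3⁻¹ ≡ 9 (mod 13) because 3·9 = 27 = 2·13 + 1.
Multiplying both sides by 9: x ≡ 9·5 = 45 ≡ 6 (mod 13).

6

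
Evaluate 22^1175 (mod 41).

38

By repeated squaring mod 41: 22^1≡22, 22^2≡33, 22^4≡23, 22^8≡37, 22^16≡16, 22^32≡10, 22^64≡18, 22^128≡37, 22^256≡16, 22^512≡10, 22^1024≡18.
1175 = 1 + 2 + 4 + 16 + 128 + 1024, so 22^1175 ≡ 22·33·23·16·37·18 ≡ 38 (mod 41).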